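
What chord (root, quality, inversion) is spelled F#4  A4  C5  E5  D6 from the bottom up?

D dominant ninth, first inversion

The distinct note names are F#, A, C, E, D. Stacked in thirds they read D–F#–A–C–E, which is a dominant ninth chord on D.
With the third (F#) in the bass, the chord is in first inversion.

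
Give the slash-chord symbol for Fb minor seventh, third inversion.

Fbm7/Ebb

Third inversion of Fb minor seventh has the seventh (Ebb) in the bass. As a slash chord: Fbm7/Ebb.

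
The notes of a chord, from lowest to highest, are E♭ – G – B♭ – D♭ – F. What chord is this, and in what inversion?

Reducing to letter names: Eb, G, Bb, Db, F. These stack in thirds as Eb–G–Bb–Db–F — an Eb dominant ninth chord.
Eb is the root of Eb dominant ninth; root in the bass means root position.

Eb dominant ninth, root position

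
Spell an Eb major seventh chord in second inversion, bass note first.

Bb, D, Eb, G

The chord tones are Eb–G–Bb–D. With the fifth (Bb) lowest for second inversion: Bb, D, Eb, G.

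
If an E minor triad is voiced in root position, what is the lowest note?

In root position the root is lowest. For E minor (E–G–B) that is E.

E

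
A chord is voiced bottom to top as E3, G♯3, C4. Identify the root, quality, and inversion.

C augmented, first inversion

The pitch classes E, G#, C arrange in thirds as C–E–G#: a C augmented triad.
E is the third of C augmented; third in the bass means first inversion (figured bass 6).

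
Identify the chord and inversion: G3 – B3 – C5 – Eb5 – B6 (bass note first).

C minor-major seventh, second inversion

Reducing to letter names: G, B, C, Eb. These stack in thirds as C–Eb–G–B — a C minor-major seventh chord.
With the fifth (G) in the bass, the chord is in second inversion (figured bass 4/3).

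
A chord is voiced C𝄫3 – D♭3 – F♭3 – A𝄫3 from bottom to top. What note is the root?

Reordering Cbb, Db, Fb, Abb into stacked thirds gives Db–Fb–Abb–Cbb; the bottom of that stack, Db, is the root.

Db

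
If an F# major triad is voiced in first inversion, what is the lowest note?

A#

The third of F# major (F#–A#–C#) is A#; that is the bass in first inversion.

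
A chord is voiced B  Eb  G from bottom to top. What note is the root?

B, Eb, G are the tones of an Eb augmented triad (Eb–G–B), making Eb the root.

Eb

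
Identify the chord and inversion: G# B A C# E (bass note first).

The pitch classes G#, B, A, C#, E arrange in thirds as A–C#–E–G#–B: an A major ninth chord.
The lowest note is G#, the seventh of the chord, so this is third inversion.

A major ninth, third inversion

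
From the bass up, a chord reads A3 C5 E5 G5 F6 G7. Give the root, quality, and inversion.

The pitch classes A, C, E, G, F arrange in thirds as F–A–C–E–G: an F major ninth chord.
The lowest note is A, the third of the chord, so this is first inversion.

F major ninth, first inversion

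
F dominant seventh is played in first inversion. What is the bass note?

In first inversion the third is lowest. For F dominant seventh (F–A–C–Eb) that is A.

A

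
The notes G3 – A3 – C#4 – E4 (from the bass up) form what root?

A

The distinct letter names are G, A, C#, E. Arranged as a stack of thirds they read A–C#–E–G, so A is the root (an A dominant seventh chord).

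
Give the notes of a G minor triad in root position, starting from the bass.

The chord tones are G–Bb–D. With the root (G) lowest for root position: G, Bb, D.

G, Bb, D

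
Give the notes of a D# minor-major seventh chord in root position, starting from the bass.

D#, F#, A#, C##

The chord tones are D#–F#–A#–C##. With the root (D#) lowest for root position: D#, F#, A#, C##.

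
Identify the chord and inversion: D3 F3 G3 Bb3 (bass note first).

The distinct note names are D, F, G, Bb. Stacked in thirds they read G–Bb–D–F, which is a minor seventh chord on G.
The lowest note is D, the fifth of the chord, so this is second inversion (figured bass 4/3).

G minor seventh, second inversion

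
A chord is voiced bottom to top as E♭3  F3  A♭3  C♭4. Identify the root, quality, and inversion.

F half-diminished seventh, third inversion

Reducing to letter names: Eb, F, Ab, Cb. These stack in thirds as F–Ab–Cb–Eb — an F half-diminished seventh chord.
With the seventh (Eb) in the bass, the chord is in third inversion (figured bass 4/2).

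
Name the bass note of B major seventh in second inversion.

B major seventh is B–D#–F#–A#. Second inversion places the fifth in the bass: F#.

F#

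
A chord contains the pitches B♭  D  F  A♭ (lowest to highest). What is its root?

The distinct letter names are Bb, D, F, Ab. Arranged as a stack of thirds they read Bb–D–F–Ab, so Bb is the root (a Bb dominant seventh chord).

Bb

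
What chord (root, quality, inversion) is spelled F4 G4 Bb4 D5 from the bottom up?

Reducing to letter names: F, G, Bb, D. These stack in thirds as G–Bb–D–F — a G minor seventh chord.
The lowest note is F, the seventh of the chord, so this is third inversion (figured bass 4/2).

G minor seventh, third inversion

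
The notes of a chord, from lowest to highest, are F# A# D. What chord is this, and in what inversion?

D augmented, first inversion

The pitch classes F#, A#, D arrange in thirds as D–F#–A#: a D augmented triad.
With the third (F#) in the bass, the chord is in first inversion (figured bass 6).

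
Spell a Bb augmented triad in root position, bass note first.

Bb, D, F#

Bb augmented is Bb–D–F#. Root position puts the root (Bb) in the bass, with the remaining tones above: Bb, D, F#.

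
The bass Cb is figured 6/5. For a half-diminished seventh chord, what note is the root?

The figures 6/5 mean the third of the chord is in the bass. If Cb is the third of a half-diminished seventh chord, the root is Ab (chord tones Ab–Cb–Ebb–Gb).

Ab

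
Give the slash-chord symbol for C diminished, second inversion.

Second inversion of C diminished has the fifth (Gb) in the bass. As a slash chord: Cdim/Gb.

Cdim/Gb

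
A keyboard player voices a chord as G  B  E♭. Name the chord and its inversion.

The distinct note names are G, B, Eb. Stacked in thirds they read Eb–G–B, which is an augmented triad on Eb.
G is the third of Eb augmented; third in the bass means first inversion (figured bass 6).

Eb augmented, first inversion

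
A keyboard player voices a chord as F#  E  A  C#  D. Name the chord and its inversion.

The pitch classes F#, E, A, C#, D arrange in thirds as D–F#–A–C#–E: a D major ninth chord.
The lowest note is F#, the third of the chord, so this is first inversion.

D major ninth, first inversion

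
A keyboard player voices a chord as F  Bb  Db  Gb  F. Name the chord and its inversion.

The pitch classes F, Bb, Db, Gb arrange in thirds as Gb–Bb–Db–F: a Gb major seventh chord.
With the seventh (F) in the bass, the chord is in third inversion (figured bass 4/2).

Gb major seventh, third inversion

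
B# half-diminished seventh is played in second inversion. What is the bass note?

F#

In second inversion the fifth is lowest. For B# half-diminished seventh (B#–D#–F#–A#) that is F#.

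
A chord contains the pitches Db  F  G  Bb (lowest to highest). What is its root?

The distinct letter names are Db, F, G, Bb. Arranged as a stack of thirds they read G–Bb–Db–F, so G is the root (a G half-diminished seventh chord).

G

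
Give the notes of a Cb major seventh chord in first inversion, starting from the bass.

Spelling Cb major seventh: Cb–Eb–Gb–Bb. In first inversion the third is bass, giving Eb, Gb, Bb, Cb from the bottom.

Eb, Gb, Bb, Cb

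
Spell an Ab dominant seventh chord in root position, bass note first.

The chord tones are Ab–C–Eb–Gb. With the root (Ab) lowest for root position: Ab, C, Eb, Gb.

Ab, C, Eb, Gb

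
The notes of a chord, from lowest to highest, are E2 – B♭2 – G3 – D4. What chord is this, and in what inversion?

The distinct note names are E, Bb, G, D. Stacked in thirds they read E–G–Bb–D, which is a half-diminished seventh chord on E.
With the root (E) in the bass, the chord is in root position (figured bass 7).

E half-diminished seventh, root position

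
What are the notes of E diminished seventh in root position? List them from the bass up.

E diminished seventh is E–G–Bb–Db. Root position puts the root (E) in the bass, with the remaining tones above: E, G, Bb, Db.

E, G, Bb, Db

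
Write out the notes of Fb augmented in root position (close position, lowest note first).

Spelling Fb augmented: Fb–Ab–C. In root position the root is bass, giving Fb, Ab, C from the bottom.

Fb, Ab, C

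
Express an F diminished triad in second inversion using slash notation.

Fdim/Cb

Second inversion of F diminished has the fifth (Cb) in the bass. As a slash chord: Fdim/Cb.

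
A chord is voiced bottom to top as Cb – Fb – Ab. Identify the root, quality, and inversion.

Reducing to letter names: Cb, Fb, Ab. These stack in thirds as Fb–Ab–Cb — an Fb major triad.
With the fifth (Cb) in the bass, the chord is in second inversion (figured bass 6/4).

Fb major, second inversion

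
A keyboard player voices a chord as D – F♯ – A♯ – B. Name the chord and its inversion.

B minor-major seventh, first inversion

Reducing to letter names: D, F#, A#, B. These stack in thirds as B–D–F#–A# — a B minor-major seventh chord.
The lowest note is D, the third of the chord, so this is first inversion (figured bass 6/5).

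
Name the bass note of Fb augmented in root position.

Fb

The root of Fb augmented (Fb–Ab–C) is Fb; that is the bass in root position.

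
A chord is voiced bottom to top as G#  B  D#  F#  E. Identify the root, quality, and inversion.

E major ninth, first inversion

The distinct note names are G#, B, D#, F#, E. Stacked in thirds they read E–G#–B–D#–F#, which is a major ninth chord on E.
With the third (G#) in the bass, the chord is in first inversion.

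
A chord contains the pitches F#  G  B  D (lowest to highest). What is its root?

G

F#, G, B, D are the tones of a G major seventh chord (G–B–D–F#), making G the root.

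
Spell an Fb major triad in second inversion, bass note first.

Spelling Fb major: Fb–Ab–Cb. In second inversion the fifth is bass, giving Cb, Fb, Ab from the bottom.

Cb, Fb, Ab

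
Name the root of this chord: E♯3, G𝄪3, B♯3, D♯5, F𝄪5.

E#

Reordering E#, G##, B#, D#, F## into stacked thirds gives E#–G##–B#–D#–F##; the bottom of that stack, E#, is the root.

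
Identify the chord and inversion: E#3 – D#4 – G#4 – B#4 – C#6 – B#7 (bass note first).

The distinct note names are E#, D#, G#, B#, C#. Stacked in thirds they read C#–E#–G#–B#–D#, which is a major ninth chord on C#.
E# is the third of C# major ninth; third in the bass means first inversion.

C# major ninth, first inversion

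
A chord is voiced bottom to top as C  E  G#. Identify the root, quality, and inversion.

C augmented, root position

The pitch classes C, E, G# arrange in thirds as C–E–G#: a C augmented triad.
The lowest note is C, the root of the chord, so this is root position (figured bass 5/3).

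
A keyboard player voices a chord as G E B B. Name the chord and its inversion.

The pitch classes G, E, B arrange in thirds as E–G–B: an E minor triad.
The lowest note is G, the third of the chord, so this is first inversion (figured bass 6).

E minor, first inversion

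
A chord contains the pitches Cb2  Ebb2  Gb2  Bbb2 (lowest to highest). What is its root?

Cb

Reordering Cb, Ebb, Gb, Bbb into stacked thirds gives Cb–Ebb–Gb–Bbb; the bottom of that stack, Cb, is the root.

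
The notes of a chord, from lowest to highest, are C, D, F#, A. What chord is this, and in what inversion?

The distinct note names are C, D, F#, A. Stacked in thirds they read D–F#–A–C, which is a dominant seventh chord on D.
C is the seventh of D dominant seventh; seventh in the bass means third inversion (figured bass 4/2).

D dominant seventh, third inversion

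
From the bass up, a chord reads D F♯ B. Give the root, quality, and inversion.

B minor, first inversion

The pitch classes D, F#, B arrange in thirds as B–D–F#: a B minor triad.
With the third (D) in the bass, the chord is in first inversion (figured bass 6).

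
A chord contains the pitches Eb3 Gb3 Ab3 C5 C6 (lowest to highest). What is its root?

Ab

The distinct letter names are Eb, Gb, Ab, C. Arranged as a stack of thirds they read Ab–C–Eb–Gb, so Ab is the root (an Ab dominant seventh chord).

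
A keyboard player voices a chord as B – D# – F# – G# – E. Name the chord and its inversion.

The pitch classes B, D#, F#, G#, E arrange in thirds as E–G#–B–D#–F#: an E major ninth chord.
With the fifth (B) in the bass, the chord is in second inversion.

E major ninth, second inversion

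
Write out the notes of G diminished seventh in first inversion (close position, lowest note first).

Spelling G diminished seventh: G–Bb–Db–Fb. In first inversion the third is bass, giving Bb, Db, Fb, G from the bottom.

Bb, Db, Fb, G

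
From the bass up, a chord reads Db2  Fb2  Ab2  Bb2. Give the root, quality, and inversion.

The pitch classes Db, Fb, Ab, Bb arrange in thirds as Bb–Db–Fb–Ab: a Bb half-diminished seventh chord.
Db is the third of Bb half-diminished seventh; third in the bass means first inversion (figured bass 6/5).

Bb half-diminished seventh, first inversion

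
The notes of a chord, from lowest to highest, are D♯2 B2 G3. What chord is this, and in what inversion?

G augmented, second inversion

Reducing to letter names: D#, B, G. These stack in thirds as G–B–D# — a G augmented triad.
With the fifth (D#) in the bass, the chord is in second inversion (figured bass 6/4).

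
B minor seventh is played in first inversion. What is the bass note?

D

In first inversion the third is lowest. For B minor seventh (B–D–F#–A) that is D.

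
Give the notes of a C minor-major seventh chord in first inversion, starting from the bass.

Eb, G, B, C

C minor-major seventh is C–Eb–G–B. First inversion puts the third (Eb) in the bass, with the remaining tones above: Eb, G, B, C.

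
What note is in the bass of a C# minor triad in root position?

The root of C# minor (C#–E–G#) is C#; that is the bass in root position.

C#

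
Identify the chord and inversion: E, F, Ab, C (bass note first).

Reducing to letter names: E, F, Ab, C. These stack in thirds as F–Ab–C–E — an F minor-major seventh chord.
With the seventh (E) in the bass, the chord is in third inversion (figured bass 4/2).

F minor-major seventh, third inversion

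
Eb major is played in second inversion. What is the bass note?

Bb

The fifth of Eb major (Eb–G–Bb) is Bb; that is the bass in second inversion.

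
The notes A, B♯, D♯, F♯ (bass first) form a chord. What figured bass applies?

4/2

The notes A, B#, D#, F# stack in thirds as B#–D#–F#–A — a B# diminished seventh chord. The bass A is the seventh, so this is third inversion: figured 4/2.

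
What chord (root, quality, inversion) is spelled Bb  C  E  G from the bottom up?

C dominant seventh, third inversion

The distinct note names are Bb, C, E, G. Stacked in thirds they read C–E–G–Bb, which is a dominant seventh chord on C.
With the seventh (Bb) in the bass, the chord is in third inversion (figured bass 4/2).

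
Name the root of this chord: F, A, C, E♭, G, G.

F

F, A, C, Eb, G are the tones of an F dominant ninth chord (F–A–C–Eb–G), making F the root.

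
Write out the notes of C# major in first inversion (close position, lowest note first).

C# major is C#–E#–G#. First inversion puts the third (E#) in the bass, with the remaining tones above: E#, G#, C#.

E#, G#, C#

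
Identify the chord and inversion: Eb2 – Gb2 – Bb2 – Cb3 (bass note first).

Cb major seventh, first inversion

The distinct note names are Eb, Gb, Bb, Cb. Stacked in thirds they read Cb–Eb–Gb–Bb, which is a major seventh chord on Cb.
With the third (Eb) in the bass, the chord is in first inversion (figured bass 6/5).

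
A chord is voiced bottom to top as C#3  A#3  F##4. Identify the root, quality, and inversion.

F## diminished, second inversion

The pitch classes C#, A#, F## arrange in thirds as F##–A#–C#: an F## diminished triad.
The lowest note is C#, the fifth of the chord, so this is second inversion (figured bass 6/4).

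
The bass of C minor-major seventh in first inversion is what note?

Eb

In first inversion the third is lowest. For C minor-major seventh (C–Eb–G–B) that is Eb.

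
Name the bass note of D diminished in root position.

D

The root of D diminished (D–F–Ab) is D; that is the bass in root position.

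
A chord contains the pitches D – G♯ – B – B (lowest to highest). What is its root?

G#

The distinct letter names are D, G#, B. Arranged as a stack of thirds they read G#–B–D, so G# is the root (a G# diminished triad).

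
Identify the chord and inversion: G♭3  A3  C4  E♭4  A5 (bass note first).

A diminished seventh, third inversion

The distinct note names are Gb, A, C, Eb. Stacked in thirds they read A–C–Eb–Gb, which is a diminished seventh chord on A.
With the seventh (Gb) in the bass, the chord is in third inversion (figured bass 4/2).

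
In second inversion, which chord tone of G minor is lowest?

D

G minor is G–Bb–D. Second inversion places the fifth in the bass: D.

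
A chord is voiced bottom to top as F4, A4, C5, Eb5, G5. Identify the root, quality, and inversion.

F dominant ninth, root position

The distinct note names are F, A, C, Eb, G. Stacked in thirds they read F–A–C–Eb–G, which is a dominant ninth chord on F.
F is the root of F dominant ninth; root in the bass means root position.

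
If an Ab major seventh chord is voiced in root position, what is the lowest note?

Ab major seventh is Ab–C–Eb–G. Root position places the root in the bass: Ab.

Ab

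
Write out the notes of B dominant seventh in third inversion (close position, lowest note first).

A, B, D#, F#

B dominant seventh is B–D#–F#–A. Third inversion puts the seventh (A) in the bass, with the remaining tones above: A, B, D#, F#.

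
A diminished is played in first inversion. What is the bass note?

C

A diminished is A–C–Eb. First inversion places the third in the bass: C.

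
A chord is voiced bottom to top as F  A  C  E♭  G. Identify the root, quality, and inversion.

Reducing to letter names: F, A, C, Eb, G. These stack in thirds as F–A–C–Eb–G — an F dominant ninth chord.
F is the root of F dominant ninth; root in the bass means root position.

F dominant ninth, root position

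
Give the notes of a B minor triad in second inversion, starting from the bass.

Spelling B minor: B–D–F#. In second inversion the fifth is bass, giving F#, B, D from the bottom.

F#, B, D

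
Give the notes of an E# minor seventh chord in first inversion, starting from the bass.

G#, B#, D#, E#

The chord tones are E#–G#–B#–D#. With the third (G#) lowest for first inversion: G#, B#, D#, E#.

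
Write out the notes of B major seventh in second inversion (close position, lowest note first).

Spelling B major seventh: B–D#–F#–A#. In second inversion the fifth is bass, giving F#, A#, B, D# from the bottom.

F#, A#, B, D#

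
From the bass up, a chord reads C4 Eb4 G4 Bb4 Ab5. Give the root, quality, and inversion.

The pitch classes C, Eb, G, Bb, Ab arrange in thirds as Ab–C–Eb–G–Bb: an Ab major ninth chord.
The lowest note is C, the third of the chord, so this is first inversion.

Ab major ninth, first inversion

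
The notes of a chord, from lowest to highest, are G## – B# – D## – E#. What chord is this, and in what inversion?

The pitch classes G##, B#, D##, E# arrange in thirds as E#–G##–B#–D##: an E# major seventh chord.
G## is the third of E# major seventh; third in the bass means first inversion (figured bass 6/5).

E# major seventh, first inversion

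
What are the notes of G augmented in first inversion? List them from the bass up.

B, D#, G

The chord tones are G–B–D#. With the third (B) lowest for first inversion: B, D#, G.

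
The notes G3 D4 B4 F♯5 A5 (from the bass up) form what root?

G

G, D, B, F#, A are the tones of a G major ninth chord (G–B–D–F#–A), making G the root.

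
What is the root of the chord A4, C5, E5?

A

A, C, E are the tones of an A minor triad (A–C–E), making A the root.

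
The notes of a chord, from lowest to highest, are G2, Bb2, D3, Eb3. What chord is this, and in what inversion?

The distinct note names are G, Bb, D, Eb. Stacked in thirds they read Eb–G–Bb–D, which is a major seventh chord on Eb.
With the third (G) in the bass, the chord is in first inversion (figured bass 6/5).

Eb major seventh, first inversion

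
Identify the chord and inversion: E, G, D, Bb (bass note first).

Reducing to letter names: E, G, D, Bb. These stack in thirds as E–G–Bb–D — an E half-diminished seventh chord.
E is the root of E half-diminished seventh; root in the bass means root position (figured bass 7).

E half-diminished seventh, root position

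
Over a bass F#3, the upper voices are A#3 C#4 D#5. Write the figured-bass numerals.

6/5

The notes F#, A#, C#, D# stack in thirds as D#–F#–A#–C# — a D# minor seventh chord. The bass F# is the third, so this is first inversion: figured 6/5.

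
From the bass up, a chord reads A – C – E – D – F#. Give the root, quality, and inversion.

The distinct note names are A, C, E, D, F#. Stacked in thirds they read D–F#–A–C–E, which is a dominant ninth chord on D.
The lowest note is A, the fifth of the chord, so this is second inversion.

D dominant ninth, second inversion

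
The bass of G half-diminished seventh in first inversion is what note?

In first inversion the third is lowest. For G half-diminished seventh (G–Bb–Db–F) that is Bb.

Bb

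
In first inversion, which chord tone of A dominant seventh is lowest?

The third of A dominant seventh (A–C#–E–G) is C#; that is the bass in first inversion.

C#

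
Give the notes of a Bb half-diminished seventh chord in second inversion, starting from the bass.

Fb, Ab, Bb, Db

Bb half-diminished seventh is Bb–Db–Fb–Ab. Second inversion puts the fifth (Fb) in the bass, with the remaining tones above: Fb, Ab, Bb, Db.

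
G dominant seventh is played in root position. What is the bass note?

In root position the root is lowest. For G dominant seventh (G–B–D–F) that is G.

G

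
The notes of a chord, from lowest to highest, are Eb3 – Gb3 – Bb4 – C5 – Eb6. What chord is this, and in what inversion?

The distinct note names are Eb, Gb, Bb, C. Stacked in thirds they read C–Eb–Gb–Bb, which is a half-diminished seventh chord on C.
Eb is the third of C half-diminished seventh; third in the bass means first inversion (figured bass 6/5).

C half-diminished seventh, first inversion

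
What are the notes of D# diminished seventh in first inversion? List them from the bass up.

F#, A, C, D#

The chord tones are D#–F#–A–C. With the third (F#) lowest for first inversion: F#, A, C, D#.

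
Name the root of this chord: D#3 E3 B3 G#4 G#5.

Reordering D#, E, B, G# into stacked thirds gives E–G#–B–D#; the bottom of that stack, E, is the root.

E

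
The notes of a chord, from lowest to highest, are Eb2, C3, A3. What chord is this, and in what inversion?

The pitch classes Eb, C, A arrange in thirds as A–C–Eb: an A diminished triad.
With the fifth (Eb) in the bass, the chord is in second inversion (figured bass 6/4).

A diminished, second inversion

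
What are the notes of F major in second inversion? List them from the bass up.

C, F, A

Spelling F major: F–A–C. In second inversion the fifth is bass, giving C, F, A from the bottom.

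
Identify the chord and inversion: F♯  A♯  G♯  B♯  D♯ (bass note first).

The pitch classes F#, A#, G#, B#, D# arrange in thirds as G#–B#–D#–F#–A#: a G# dominant ninth chord.
The lowest note is F#, the seventh of the chord, so this is third inversion.

G# dominant ninth, third inversion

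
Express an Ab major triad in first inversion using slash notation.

First inversion of Ab major has the third (C) in the bass. As a slash chord: Abmaj/C.

Abmaj/C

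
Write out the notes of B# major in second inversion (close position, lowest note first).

F##, B#, D##

B# major is B#–D##–F##. Second inversion puts the fifth (F##) in the bass, with the remaining tones above: F##, B#, D##.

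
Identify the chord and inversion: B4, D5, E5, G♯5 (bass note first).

The distinct note names are B, D, E, G#. Stacked in thirds they read E–G#–B–D, which is a dominant seventh chord on E.
With the fifth (B) in the bass, the chord is in second inversion (figured bass 4/3).

E dominant seventh, second inversion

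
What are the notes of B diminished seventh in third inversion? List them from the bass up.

The chord tones are B–D–F–Ab. With the seventh (Ab) lowest for third inversion: Ab, B, D, F.

Ab, B, D, F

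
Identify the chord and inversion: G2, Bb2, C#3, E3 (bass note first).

The distinct note names are G, Bb, C#, E. Stacked in thirds they read C#–E–G–Bb, which is a diminished seventh chord on C#.
With the fifth (G) in the bass, the chord is in second inversion (figured bass 4/3).

C# diminished seventh, second inversion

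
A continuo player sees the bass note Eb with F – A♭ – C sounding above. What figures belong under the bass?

4/2

The notes Eb, F, Ab, C stack in thirds as F–Ab–C–Eb — an F minor seventh chord. The bass Eb is the seventh, so this is third inversion: figured 4/2.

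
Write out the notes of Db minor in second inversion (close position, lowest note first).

The chord tones are Db–Fb–Ab. With the fifth (Ab) lowest for second inversion: Ab, Db, Fb.

Ab, Db, Fb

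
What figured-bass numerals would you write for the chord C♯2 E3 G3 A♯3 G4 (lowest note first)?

6/5

The notes C#, E, G, A# stack in thirds as A#–C#–E–G — an A# diminished seventh chord. The bass C# is the third, so this is first inversion: figured 6/5.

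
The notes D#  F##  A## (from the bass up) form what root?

D#

D#, F##, A## are the tones of a D# augmented triad (D#–F##–A##), making D# the root.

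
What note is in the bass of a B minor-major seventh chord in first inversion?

D

In first inversion the third is lowest. For B minor-major seventh (B–D–F#–A#) that is D.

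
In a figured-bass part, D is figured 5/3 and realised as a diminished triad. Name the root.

D

The figures 5/3 mean the root of the chord is in the bass. If D is the root of a diminished triad, the root is D (chord tones D–F–Ab).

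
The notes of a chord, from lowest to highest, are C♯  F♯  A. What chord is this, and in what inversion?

Reducing to letter names: C#, F#, A. These stack in thirds as F#–A–C# — an F# minor triad.
C# is the fifth of F# minor; fifth in the bass means second inversion (figured bass 6/4).

F# minor, second inversion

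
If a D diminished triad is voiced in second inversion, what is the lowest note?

D diminished is D–F–Ab. Second inversion places the fifth in the bass: Ab.

Ab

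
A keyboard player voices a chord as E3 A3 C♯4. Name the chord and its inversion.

The pitch classes E, A, C# arrange in thirds as A–C#–E: an A major triad.
E is the fifth of A major; fifth in the bass means second inversion (figured bass 6/4).

A major, second inversion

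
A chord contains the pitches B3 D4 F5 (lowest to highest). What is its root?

B, D, F are the tones of a B diminished triad (B–D–F), making B the root.

B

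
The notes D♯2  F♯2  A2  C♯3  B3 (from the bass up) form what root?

B

D#, F#, A, C#, B are the tones of a B dominant ninth chord (B–D#–F#–A–C#), making B the root.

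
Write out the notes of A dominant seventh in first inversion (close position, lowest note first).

A dominant seventh is A–C#–E–G. First inversion puts the third (C#) in the bass, with the remaining tones above: C#, E, G, A.

C#, E, G, A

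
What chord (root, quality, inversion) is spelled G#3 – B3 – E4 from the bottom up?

The distinct note names are G#, B, E. Stacked in thirds they read E–G#–B, which is a major triad on E.
G# is the third of E major; third in the bass means first inversion (figured bass 6).

E major, first inversion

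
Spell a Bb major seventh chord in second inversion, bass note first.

Bb major seventh is Bb–D–F–A. Second inversion puts the fifth (F) in the bass, with the remaining tones above: F, A, Bb, D.

F, A, Bb, D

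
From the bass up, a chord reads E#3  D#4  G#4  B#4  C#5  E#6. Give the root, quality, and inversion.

Reducing to letter names: E#, D#, G#, B#, C#. These stack in thirds as C#–E#–G#–B#–D# — a C# major ninth chord.
The lowest note is E#, the third of the chord, so this is first inversion.

C# major ninth, first inversion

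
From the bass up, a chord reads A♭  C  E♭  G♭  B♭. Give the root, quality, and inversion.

Ab dominant ninth, root position

The distinct note names are Ab, C, Eb, Gb, Bb. Stacked in thirds they read Ab–C–Eb–Gb–Bb, which is a dominant ninth chord on Ab.
With the root (Ab) in the bass, the chord is in root position.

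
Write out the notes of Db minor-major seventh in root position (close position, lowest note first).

Db, Fb, Ab, C

Db minor-major seventh is Db–Fb–Ab–C. Root position puts the root (Db) in the bass, with the remaining tones above: Db, Fb, Ab, C.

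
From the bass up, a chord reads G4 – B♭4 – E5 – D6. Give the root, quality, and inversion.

The pitch classes G, Bb, E, D arrange in thirds as E–G–Bb–D: an E half-diminished seventh chord.
G is the third of E half-diminished seventh; third in the bass means first inversion (figured bass 6/5).

E half-diminished seventh, first inversion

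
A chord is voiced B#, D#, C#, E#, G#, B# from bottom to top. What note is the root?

The distinct letter names are B#, D#, C#, E#, G#. Arranged as a stack of thirds they read C#–E#–G#–B#–D#, so C# is the root (a C# major ninth chord).

C#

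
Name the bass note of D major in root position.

D major is D–F#–A. Root position places the root in the bass: D.

D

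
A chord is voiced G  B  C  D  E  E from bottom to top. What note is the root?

C

The distinct letter names are G, B, C, D, E. Arranged as a stack of thirds they read C–E–G–B–D, so C is the root (a C major ninth chord).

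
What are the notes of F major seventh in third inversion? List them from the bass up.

E, F, A, C

F major seventh is F–A–C–E. Third inversion puts the seventh (E) in the bass, with the remaining tones above: E, F, A, C.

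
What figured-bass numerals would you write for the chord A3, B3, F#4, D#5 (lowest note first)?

4/2

The notes A, B, F#, D# stack in thirds as B–D#–F#–A — a B dominant seventh chord. The bass A is the seventh, so this is third inversion: figured 4/2.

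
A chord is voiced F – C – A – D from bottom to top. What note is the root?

Reordering F, C, A, D into stacked thirds gives D–F–A–C; the bottom of that stack, D, is the root.

D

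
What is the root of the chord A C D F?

A, C, D, F are the tones of a D minor seventh chord (D–F–A–C), making D the root.

D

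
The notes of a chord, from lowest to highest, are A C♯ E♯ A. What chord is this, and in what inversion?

A augmented, root position

The distinct note names are A, C#, E#. Stacked in thirds they read A–C#–E#, which is an augmented triad on A.
With the root (A) in the bass, the chord is in root position (figured bass 5/3).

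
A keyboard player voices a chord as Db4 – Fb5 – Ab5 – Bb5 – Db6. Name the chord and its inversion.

The pitch classes Db, Fb, Ab, Bb arrange in thirds as Bb–Db–Fb–Ab: a Bb half-diminished seventh chord.
Db is the third of Bb half-diminished seventh; third in the bass means first inversion (figured bass 6/5).

Bb half-diminished seventh, first inversion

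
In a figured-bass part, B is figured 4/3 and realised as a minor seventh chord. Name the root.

The figures 4/3 mean the fifth of the chord is in the bass. If B is the fifth of a minor seventh chord, the root is E (chord tones E–G–B–D).

E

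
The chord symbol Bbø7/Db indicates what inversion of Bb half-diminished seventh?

first inversion

Bbø7/Db means Bb half-diminished seventh with Db in the bass. Db is the third of Bb half-diminished seventh (Bb–Db–Fb–Ab), so this is first inversion.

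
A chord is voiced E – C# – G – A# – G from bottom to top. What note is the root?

The distinct letter names are E, C#, G, A#. Arranged as a stack of thirds they read A#–C#–E–G, so A# is the root (an A# diminished seventh chord).

A#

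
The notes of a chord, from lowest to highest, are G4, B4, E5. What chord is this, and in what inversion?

E minor, first inversion

Reducing to letter names: G, B, E. These stack in thirds as E–G–B — an E minor triad.
G is the third of E minor; third in the bass means first inversion (figured bass 6).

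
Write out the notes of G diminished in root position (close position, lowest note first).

The chord tones are G–Bb–Db. With the root (G) lowest for root position: G, Bb, Db.

G, Bb, Db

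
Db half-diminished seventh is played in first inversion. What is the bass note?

In first inversion the third is lowest. For Db half-diminished seventh (Db–Fb–Abb–Cb) that is Fb.

Fb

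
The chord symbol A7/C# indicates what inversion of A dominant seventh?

A7/C# means A dominant seventh with C# in the bass. C# is the third of A dominant seventh (A–C#–E–G), so this is first inversion.

first inversion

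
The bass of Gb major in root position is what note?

In root position the root is lowest. For Gb major (Gb–Bb–Db) that is Gb.

Gb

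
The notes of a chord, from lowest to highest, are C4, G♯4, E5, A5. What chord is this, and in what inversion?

The pitch classes C, G#, E, A arrange in thirds as A–C–E–G#: an A minor-major seventh chord.
The lowest note is C, the third of the chord, so this is first inversion (figured bass 6/5).

A minor-major seventh, first inversion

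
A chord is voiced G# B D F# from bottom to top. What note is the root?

G#, B, D, F# are the tones of a G# half-diminished seventh chord (G#–B–D–F#), making G# the root.

G#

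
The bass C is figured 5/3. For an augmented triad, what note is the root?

C

The figures 5/3 mean the root of the chord is in the bass. If C is the root of an augmented triad, the root is C (chord tones C–E–G#).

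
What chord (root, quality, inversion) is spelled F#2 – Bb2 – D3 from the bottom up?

Bb augmented, second inversion

Reducing to letter names: F#, Bb, D. These stack in thirds as Bb–D–F# — a Bb augmented triad.
F# is the fifth of Bb augmented; fifth in the bass means second inversion (figured bass 6/4).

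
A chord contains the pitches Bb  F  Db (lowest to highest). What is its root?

Bb

The distinct letter names are Bb, F, Db. Arranged as a stack of thirds they read Bb–Db–F, so Bb is the root (a Bb minor triad).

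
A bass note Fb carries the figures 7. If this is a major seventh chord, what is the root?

The figures 7 mean the root of the chord is in the bass. If Fb is the root of a major seventh chord, the root is Fb (chord tones Fb–Ab–Cb–Eb).

Fb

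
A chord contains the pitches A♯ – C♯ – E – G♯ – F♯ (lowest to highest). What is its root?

Reordering A#, C#, E, G#, F# into stacked thirds gives F#–A#–C#–E–G#; the bottom of that stack, F#, is the root.

F#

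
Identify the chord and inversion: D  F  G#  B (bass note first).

Reducing to letter names: D, F, G#, B. These stack in thirds as G#–B–D–F — a G# diminished seventh chord.
D is the fifth of G# diminished seventh; fifth in the bass means second inversion (figured bass 4/3).

G# diminished seventh, second inversion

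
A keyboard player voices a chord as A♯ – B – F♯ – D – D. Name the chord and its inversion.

The distinct note names are A#, B, F#, D. Stacked in thirds they read B–D–F#–A#, which is a minor-major seventh chord on B.
With the seventh (A#) in the bass, the chord is in third inversion (figured bass 4/2).

B minor-major seventh, third inversion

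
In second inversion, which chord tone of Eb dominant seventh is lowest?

The fifth of Eb dominant seventh (Eb–G–Bb–Db) is Bb; that is the bass in second inversion.

Bb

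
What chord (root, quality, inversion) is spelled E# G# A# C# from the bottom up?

The distinct note names are E#, G#, A#, C#. Stacked in thirds they read A#–C#–E#–G#, which is a minor seventh chord on A#.
E# is the fifth of A# minor seventh; fifth in the bass means second inversion (figured bass 4/3).

A# minor seventh, second inversion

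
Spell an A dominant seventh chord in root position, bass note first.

A, C#, E, G

A dominant seventh is A–C#–E–G. Root position puts the root (A) in the bass, with the remaining tones above: A, C#, E, G.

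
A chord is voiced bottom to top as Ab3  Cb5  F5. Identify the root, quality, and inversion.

The distinct note names are Ab, Cb, F. Stacked in thirds they read F–Ab–Cb, which is a diminished triad on F.
Ab is the third of F diminished; third in the bass means first inversion (figured bass 6).

F diminished, first inversion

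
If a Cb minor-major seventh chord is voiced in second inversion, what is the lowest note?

In second inversion the fifth is lowest. For Cb minor-major seventh (Cb–Ebb–Gb–Bb) that is Gb.

Gb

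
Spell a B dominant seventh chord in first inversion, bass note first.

The chord tones are B–D#–F#–A. With the third (D#) lowest for first inversion: D#, F#, A, B.

D#, F#, A, B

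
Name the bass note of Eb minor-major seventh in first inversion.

Gb

The third of Eb minor-major seventh (Eb–Gb–Bb–D) is Gb; that is the bass in first inversion.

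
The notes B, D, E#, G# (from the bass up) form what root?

E#

B, D, E#, G# are the tones of an E# diminished seventh chord (E#–G#–B–D), making E# the root.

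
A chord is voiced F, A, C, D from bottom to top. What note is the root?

D

Reordering F, A, C, D into stacked thirds gives D–F–A–C; the bottom of that stack, D, is the root.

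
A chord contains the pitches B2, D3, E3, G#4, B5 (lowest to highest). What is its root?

E

B, D, E, G# are the tones of an E dominant seventh chord (E–G#–B–D), making E the root.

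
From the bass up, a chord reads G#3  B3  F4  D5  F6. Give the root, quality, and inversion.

G# diminished seventh, root position

The pitch classes G#, B, F, D arrange in thirds as G#–B–D–F: a G# diminished seventh chord.
G# is the root of G# diminished seventh; root in the bass means root position (figured bass 7).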